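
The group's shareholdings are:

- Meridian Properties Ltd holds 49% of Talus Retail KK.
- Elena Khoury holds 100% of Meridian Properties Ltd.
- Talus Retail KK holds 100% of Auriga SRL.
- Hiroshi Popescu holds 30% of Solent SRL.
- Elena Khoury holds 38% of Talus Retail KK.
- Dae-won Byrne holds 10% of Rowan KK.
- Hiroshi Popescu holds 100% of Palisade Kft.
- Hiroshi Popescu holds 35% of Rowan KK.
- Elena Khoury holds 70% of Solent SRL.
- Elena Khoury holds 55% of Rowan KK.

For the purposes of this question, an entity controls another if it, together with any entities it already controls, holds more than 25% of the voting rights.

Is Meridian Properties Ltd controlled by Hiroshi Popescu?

Hiroshi holds 30% of Solent, so Hiroshi controls Solent.
Hiroshi holds 35% of Rowan, so Hiroshi controls Rowan.
Hiroshi holds 100% of Palisade, so Hiroshi controls Palisade.
Neither Hiroshi nor any entity Hiroshi controls holds any voting interest in Meridian.
So Hiroshi does not control Meridian.

No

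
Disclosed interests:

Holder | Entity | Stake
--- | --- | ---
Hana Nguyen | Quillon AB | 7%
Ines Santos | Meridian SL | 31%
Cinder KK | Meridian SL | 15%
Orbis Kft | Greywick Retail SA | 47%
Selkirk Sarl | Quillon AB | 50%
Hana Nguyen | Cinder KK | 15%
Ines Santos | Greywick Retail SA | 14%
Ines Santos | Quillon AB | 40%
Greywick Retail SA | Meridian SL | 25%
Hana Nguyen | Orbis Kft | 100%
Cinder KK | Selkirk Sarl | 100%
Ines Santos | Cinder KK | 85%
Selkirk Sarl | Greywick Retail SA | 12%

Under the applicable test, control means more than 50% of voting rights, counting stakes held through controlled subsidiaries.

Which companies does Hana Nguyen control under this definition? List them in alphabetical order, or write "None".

Orbis Kft

Hana holds 100% of Orbis, so Hana controls Orbis.
No other company's threshold is met.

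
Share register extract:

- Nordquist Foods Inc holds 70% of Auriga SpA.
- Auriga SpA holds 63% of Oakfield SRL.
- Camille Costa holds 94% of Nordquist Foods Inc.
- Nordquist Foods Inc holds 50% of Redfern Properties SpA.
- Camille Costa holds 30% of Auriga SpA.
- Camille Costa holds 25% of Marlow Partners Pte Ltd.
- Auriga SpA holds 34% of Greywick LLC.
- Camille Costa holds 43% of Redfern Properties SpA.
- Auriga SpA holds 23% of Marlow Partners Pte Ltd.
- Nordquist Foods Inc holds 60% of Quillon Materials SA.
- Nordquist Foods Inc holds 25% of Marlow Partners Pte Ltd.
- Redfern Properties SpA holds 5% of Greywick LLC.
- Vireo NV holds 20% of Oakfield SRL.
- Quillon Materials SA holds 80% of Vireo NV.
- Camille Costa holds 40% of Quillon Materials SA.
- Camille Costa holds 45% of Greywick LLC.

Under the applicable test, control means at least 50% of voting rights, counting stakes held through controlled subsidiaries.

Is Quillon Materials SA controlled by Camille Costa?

Camille holds 94% of Nordquist, so Camille controls Nordquist.
Nordquist and Camille together hold 60% + 40% = 100% of Quillon, so Camille controls Quillon.

Yes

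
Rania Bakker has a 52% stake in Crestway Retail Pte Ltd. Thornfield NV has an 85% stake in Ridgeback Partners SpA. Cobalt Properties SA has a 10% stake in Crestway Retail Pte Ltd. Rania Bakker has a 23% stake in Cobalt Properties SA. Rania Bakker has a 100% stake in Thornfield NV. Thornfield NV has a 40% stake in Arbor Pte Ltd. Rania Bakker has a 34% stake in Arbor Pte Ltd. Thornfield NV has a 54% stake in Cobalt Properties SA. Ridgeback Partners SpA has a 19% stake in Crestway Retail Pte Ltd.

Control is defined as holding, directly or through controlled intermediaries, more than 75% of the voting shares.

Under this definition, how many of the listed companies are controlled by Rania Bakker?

4

Rania holds 100% of Thornfield, so Rania controls Thornfield.
Rania and Thornfield together hold 23% + 54% = 77% of Cobalt, so Rania controls Cobalt.
Thornfield holds 85% of Ridgeback, so Rania controls Ridgeback.
Cobalt and Ridgeback and Rania together hold 10% + 19% + 52% = 81% of Crestway, so Rania controls Crestway.
No other company's threshold is met.
Rania controls 4 companies.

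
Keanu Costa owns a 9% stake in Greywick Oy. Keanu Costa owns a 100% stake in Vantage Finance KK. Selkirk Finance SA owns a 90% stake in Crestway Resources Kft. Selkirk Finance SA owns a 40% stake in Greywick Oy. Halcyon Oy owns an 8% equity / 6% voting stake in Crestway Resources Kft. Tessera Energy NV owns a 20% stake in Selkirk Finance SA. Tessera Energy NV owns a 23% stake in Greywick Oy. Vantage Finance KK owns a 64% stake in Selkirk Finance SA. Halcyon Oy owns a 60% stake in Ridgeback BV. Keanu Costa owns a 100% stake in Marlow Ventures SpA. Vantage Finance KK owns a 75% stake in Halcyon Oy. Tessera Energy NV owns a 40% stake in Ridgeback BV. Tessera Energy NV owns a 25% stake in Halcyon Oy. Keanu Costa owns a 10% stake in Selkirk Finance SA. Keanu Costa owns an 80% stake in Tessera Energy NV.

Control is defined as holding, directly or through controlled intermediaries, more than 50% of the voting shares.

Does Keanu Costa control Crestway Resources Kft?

Yes

Keanu holds 100% of Vantage, so Keanu controls Vantage.
Keanu holds 80% of Tessera, so Keanu controls Tessera.
Tessera and Vantage and Keanu together hold 20% + 64% + 10% = 94% of Selkirk, so Keanu controls Selkirk.
Tessera and Vantage together hold 25% + 75% = 100% of Halcyon, so Keanu controls Halcyon.
Halcyon and Selkirk together hold 6% + 90% = 96% of Crestway, so Keanu controls Crestway.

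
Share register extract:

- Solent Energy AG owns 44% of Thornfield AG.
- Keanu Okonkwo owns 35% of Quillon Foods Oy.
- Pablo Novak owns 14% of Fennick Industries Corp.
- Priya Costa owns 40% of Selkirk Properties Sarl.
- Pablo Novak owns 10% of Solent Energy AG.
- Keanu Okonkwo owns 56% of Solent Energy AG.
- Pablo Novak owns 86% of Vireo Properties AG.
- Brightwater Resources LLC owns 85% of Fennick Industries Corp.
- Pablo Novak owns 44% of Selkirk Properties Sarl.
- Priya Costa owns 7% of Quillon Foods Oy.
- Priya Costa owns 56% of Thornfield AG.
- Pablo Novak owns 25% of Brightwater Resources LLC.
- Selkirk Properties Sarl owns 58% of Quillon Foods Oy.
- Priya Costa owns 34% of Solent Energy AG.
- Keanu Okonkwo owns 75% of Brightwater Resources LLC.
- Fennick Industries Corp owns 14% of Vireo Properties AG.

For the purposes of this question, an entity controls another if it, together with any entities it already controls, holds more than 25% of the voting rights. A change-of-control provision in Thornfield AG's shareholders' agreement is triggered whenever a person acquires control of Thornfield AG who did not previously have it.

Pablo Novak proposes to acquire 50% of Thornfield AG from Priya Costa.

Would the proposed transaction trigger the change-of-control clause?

The purchase adds only to Pablo's holdings (Priya's stake shrinks), so Pablo is the only person who could newly come to control Thornfield.
Pablo holds 44% of Selkirk, so Pablo controls Selkirk.
Pablo holds 86% of Vireo, so Pablo controls Vireo.
Selkirk holds 58% of Quillon, so Pablo controls Quillon.
Neither Pablo nor any entity Pablo controls holds any voting interest in Thornfield.
So before the transaction, Pablo does not control Thornfield.
After the purchase, Pablo holds 50% of Thornfield directly, and Priya's stake falls to 6%.
Pablo holds 50% of Thornfield, so Pablo controls Thornfield.
Pablo did not control Thornfield before and does after, so the clause is triggered.

Yes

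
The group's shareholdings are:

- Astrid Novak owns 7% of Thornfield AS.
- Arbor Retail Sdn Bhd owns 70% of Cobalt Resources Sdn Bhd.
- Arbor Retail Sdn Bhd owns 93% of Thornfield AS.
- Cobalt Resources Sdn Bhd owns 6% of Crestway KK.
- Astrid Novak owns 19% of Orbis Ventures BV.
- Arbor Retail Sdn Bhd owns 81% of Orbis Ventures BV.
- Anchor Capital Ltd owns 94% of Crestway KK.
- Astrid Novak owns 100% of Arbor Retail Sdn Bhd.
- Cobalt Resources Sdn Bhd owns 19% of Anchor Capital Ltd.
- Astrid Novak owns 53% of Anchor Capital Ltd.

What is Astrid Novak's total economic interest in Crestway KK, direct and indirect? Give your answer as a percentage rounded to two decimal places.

Astrid reaches Crestway along 3 paths.
Via Arbor → Cobalt → Anchor: 100% × 70% × 19% × 94% = 12.502%.
Via Anchor: 53% × 94% = 49.82%.
Via Arbor → Cobalt: 100% × 70% × 6% = 4.2%.
Total: 12.502% + 49.82% + 4.2% = 66.522%.
Rounded: 66.52%.

66.52%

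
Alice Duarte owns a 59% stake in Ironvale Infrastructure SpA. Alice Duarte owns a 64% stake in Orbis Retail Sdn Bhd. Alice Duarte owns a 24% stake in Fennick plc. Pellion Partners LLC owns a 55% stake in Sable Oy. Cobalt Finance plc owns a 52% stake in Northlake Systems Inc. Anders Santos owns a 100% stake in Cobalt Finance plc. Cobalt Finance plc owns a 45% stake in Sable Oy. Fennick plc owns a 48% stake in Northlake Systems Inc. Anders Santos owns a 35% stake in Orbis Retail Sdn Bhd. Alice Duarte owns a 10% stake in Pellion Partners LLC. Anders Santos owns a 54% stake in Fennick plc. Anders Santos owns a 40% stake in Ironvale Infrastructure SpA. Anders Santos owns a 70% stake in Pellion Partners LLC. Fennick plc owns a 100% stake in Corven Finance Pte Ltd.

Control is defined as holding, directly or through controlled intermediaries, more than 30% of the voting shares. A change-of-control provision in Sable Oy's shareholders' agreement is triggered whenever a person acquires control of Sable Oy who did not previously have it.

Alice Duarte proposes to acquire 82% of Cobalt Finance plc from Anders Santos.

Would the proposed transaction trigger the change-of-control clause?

Yes

The purchase adds only to Alice's holdings (Anders's stake shrinks), so Alice is the only person who could newly come to control Sable.
Alice holds 64% of Orbis, so Alice controls Orbis.
Alice holds 59% of Ironvale, so Alice controls Ironvale.
Neither Alice nor any entity Alice controls holds any voting interest in Sable.
So before the transaction, Alice does not control Sable.
After the purchase, Alice holds 82% of Cobalt directly, and Anders's stake falls to 18%.
Alice holds 82% of Cobalt, so Alice controls Cobalt.
Cobalt holds 45% of Sable, so Alice controls Sable.
Alice did not control Sable before and does after, so the clause is triggered.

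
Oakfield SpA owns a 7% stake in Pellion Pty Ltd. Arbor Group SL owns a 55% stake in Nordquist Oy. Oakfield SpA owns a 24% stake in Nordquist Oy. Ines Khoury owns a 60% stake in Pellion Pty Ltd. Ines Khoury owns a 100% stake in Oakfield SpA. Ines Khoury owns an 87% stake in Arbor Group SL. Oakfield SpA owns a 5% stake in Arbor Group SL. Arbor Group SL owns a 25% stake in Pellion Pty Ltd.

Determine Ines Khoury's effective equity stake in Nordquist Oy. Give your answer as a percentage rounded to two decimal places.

Ines reaches Nordquist along 3 paths.
Via Oakfield: 100% × 24% = 24%.
Via Arbor: 87% × 55% = 47.85%.
Via Oakfield → Arbor: 100% × 5% × 55% = 2.75%.
Total: 24% + 47.85% + 2.75% = 74.6%.
Rounded: 74.60%.

74.60%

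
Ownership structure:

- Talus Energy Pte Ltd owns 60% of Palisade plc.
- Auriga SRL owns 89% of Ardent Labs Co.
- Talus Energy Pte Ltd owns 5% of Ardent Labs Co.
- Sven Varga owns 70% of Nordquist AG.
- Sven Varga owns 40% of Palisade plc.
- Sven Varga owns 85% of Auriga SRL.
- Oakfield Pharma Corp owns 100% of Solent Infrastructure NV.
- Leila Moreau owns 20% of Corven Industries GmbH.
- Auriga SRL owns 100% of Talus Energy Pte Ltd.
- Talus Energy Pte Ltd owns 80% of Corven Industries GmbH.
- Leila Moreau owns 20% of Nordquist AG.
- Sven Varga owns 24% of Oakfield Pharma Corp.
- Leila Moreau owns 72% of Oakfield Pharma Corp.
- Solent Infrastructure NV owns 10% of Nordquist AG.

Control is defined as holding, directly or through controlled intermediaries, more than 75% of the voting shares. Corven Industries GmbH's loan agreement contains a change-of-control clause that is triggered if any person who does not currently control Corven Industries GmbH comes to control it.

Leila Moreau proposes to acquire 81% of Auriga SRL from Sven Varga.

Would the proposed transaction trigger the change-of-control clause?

Yes

The purchase adds only to Leila's holdings (Sven's stake shrinks), so Leila is the only person who could newly come to control Corven.
Leila's largest direct stake is 72% in Oakfield, which does not meet the threshold, so Leila controls no company.
In Corven, Leila's side holds only 20%, not > 75%.
So before the transaction, Leila does not control Corven.
After the purchase, Leila holds 81% of Auriga directly, and Sven's stake falls to 4%.
Leila holds 81% of Auriga, so Leila controls Auriga.
Auriga holds 100% of Talus, so Leila controls Talus.
Leila and Talus together hold 20% + 80% = 100% of Corven, so Leila controls Corven.
Leila did not control Corven before and does after, so the clause is triggered.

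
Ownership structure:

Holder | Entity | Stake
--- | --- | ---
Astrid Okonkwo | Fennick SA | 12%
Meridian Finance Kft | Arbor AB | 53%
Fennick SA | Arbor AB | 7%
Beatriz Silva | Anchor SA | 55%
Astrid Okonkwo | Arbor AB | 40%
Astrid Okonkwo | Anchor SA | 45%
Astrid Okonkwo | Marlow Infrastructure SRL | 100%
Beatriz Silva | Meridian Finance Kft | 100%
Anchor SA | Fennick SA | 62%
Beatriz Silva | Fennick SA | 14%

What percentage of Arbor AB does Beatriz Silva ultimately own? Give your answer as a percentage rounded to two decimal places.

56.37%

Beatriz reaches Arbor along 3 paths.
Via Anchor → Fennick: 55% × 62% × 7% = 2.387%.
Via Fennick: 14% × 7% = 0.98%.
Via Meridian: 100% × 53% = 53%.
Total: 2.387% + 0.98% + 53% = 56.367%.
Rounded: 56.37%.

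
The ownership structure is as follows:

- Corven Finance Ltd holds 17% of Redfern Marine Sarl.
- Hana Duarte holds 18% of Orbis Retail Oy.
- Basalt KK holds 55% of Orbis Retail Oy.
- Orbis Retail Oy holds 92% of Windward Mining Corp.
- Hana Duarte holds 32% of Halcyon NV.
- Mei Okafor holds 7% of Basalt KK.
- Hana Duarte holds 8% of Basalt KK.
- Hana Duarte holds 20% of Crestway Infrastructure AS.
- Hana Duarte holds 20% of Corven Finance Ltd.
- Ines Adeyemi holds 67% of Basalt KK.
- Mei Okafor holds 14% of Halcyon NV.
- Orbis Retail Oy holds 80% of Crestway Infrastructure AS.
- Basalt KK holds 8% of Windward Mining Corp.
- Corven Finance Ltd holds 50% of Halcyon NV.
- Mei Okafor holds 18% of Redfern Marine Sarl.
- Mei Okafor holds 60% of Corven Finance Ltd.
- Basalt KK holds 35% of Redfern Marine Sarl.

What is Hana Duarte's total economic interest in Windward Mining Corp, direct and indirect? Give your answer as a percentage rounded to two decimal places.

21.25%

Hana reaches Windward along 3 paths.
Via Basalt: 8% × 8% = 0.64%.
Via Basalt → Orbis: 8% × 55% × 92% = 4.048%.
Via Orbis: 18% × 92% = 16.56%.
Total: 0.64% + 4.048% + 16.56% = 21.248%.
Rounded: 21.25%.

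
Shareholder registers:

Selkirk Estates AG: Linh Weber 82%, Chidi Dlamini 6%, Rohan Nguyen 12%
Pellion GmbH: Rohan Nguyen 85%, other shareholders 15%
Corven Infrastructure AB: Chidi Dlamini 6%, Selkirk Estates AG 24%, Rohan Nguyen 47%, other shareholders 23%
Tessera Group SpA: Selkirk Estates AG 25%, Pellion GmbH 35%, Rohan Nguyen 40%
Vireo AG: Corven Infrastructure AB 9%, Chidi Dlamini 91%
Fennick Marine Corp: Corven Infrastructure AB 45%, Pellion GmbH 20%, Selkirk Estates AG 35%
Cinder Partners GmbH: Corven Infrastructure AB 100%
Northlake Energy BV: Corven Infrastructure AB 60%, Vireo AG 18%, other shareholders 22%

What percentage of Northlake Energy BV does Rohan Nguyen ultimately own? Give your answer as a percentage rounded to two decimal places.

30.74%

Rohan reaches Northlake along 4 paths.
Via Selkirk → Corven: 12% × 24% × 60% = 1.728%.
Via Corven: 47% × 60% = 28.2%.
Via Selkirk → Corven → Vireo: 12% × 24% × 9% × 18% = 0.046656%.
Via Corven → Vireo: 47% × 9% × 18% = 0.7614%.
Total: 1.728% + 28.2% + 0.046656% + 0.7614% = 30.736056%.
Rounded: 30.74%.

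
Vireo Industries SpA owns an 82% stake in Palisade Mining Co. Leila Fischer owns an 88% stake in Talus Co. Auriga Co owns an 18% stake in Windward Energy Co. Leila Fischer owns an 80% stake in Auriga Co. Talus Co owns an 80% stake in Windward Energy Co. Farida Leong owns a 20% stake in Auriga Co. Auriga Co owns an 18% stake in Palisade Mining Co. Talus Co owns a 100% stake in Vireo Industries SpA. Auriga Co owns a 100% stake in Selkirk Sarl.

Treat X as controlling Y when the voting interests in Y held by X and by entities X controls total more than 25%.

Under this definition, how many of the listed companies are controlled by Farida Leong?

Farida's largest direct stake is 20% in Auriga, which does not meet the threshold.
Farida controls 0 companies.

0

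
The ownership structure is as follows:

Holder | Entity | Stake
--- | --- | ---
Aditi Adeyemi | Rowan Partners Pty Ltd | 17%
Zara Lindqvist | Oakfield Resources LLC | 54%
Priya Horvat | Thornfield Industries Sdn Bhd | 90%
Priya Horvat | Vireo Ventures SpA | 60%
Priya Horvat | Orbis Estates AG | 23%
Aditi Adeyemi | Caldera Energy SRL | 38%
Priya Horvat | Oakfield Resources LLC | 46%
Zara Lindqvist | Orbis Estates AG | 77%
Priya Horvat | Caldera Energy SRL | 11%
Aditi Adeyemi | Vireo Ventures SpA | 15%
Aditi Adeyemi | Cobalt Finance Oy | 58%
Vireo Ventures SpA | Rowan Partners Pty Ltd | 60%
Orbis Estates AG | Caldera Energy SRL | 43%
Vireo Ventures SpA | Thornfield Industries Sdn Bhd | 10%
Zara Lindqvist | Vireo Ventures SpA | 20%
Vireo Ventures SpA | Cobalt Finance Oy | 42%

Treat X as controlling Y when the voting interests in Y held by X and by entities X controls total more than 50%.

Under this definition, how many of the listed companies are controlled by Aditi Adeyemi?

Aditi holds 58% of Cobalt, so Aditi controls Cobalt.
No other company's threshold is met.
Aditi controls 1 company.

1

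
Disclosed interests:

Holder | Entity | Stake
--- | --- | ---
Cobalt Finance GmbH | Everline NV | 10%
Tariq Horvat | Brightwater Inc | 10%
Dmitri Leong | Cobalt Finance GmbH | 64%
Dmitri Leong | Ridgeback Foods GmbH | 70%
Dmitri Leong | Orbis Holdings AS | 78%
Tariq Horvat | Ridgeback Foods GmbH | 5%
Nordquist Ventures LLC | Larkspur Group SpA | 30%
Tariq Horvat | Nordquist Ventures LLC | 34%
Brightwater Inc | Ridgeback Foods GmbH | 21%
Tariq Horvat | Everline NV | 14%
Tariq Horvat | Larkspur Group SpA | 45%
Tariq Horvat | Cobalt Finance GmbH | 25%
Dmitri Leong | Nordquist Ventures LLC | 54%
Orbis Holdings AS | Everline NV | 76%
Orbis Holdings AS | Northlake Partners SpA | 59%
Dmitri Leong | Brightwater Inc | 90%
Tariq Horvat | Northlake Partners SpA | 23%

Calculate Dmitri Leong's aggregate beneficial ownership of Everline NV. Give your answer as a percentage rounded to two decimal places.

65.68%

Dmitri reaches Everline along 2 paths.
Via Orbis: 78% × 76% = 59.28%.
Via Cobalt: 64% × 10% = 6.4%.
Total: 59.28% + 6.4% = 65.68%.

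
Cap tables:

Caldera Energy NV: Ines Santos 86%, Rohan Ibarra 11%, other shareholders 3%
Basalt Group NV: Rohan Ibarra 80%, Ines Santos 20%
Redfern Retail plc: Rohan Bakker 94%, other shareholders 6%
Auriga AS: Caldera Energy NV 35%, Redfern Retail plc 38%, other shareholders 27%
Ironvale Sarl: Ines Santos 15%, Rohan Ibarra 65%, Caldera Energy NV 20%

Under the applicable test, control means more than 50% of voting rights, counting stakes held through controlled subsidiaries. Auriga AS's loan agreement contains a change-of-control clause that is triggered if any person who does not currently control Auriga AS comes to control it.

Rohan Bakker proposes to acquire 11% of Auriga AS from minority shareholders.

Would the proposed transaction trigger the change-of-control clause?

The purchase changes only Rohan Bakker's holdings, so Rohan Bakker is the only person who could newly come to control Auriga.
Rohan Bakker holds 94% of Redfern, so Rohan Bakker controls Redfern.
In Auriga, Rohan Bakker's side holds only 38%, not > 50%.
So before the transaction, Rohan Bakker does not control Auriga.
After the purchase, Rohan Bakker holds 11% of Auriga directly.
After the transaction, Rohan Bakker's side holds 38% + 11% = 49% of Auriga, not > 50%, so Rohan Bakker still does not control Auriga.
No new person acquires control, so the clause is not triggered.

No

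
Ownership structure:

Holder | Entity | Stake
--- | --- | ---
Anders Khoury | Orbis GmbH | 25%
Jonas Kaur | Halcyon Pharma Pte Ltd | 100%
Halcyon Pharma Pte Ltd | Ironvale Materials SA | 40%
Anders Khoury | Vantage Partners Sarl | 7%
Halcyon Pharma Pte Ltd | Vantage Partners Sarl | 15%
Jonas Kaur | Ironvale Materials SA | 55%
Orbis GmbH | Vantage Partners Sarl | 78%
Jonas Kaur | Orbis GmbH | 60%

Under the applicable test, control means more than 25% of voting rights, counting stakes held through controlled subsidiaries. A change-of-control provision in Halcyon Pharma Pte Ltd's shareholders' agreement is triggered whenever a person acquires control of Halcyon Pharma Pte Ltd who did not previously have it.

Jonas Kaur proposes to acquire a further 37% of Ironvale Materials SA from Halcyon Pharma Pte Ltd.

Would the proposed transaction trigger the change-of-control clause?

The purchase adds only to Jonas's holdings (Halcyon's stake shrinks), so Jonas is the only person who could newly come to control Halcyon.
Jonas holds 100% of Halcyon, so Jonas controls Halcyon.
So Jonas already controls Halcyon before the transaction.
After the purchase, Jonas's direct stake in Ironvale rises to 55% + 37% = 92%, and Halcyon's stake falls to 3%.
Jonas controlled Halcyon already, so this is not a new person acquiring control; every other person's position is unchanged or reduced.
No new person acquires control, so the clause is not triggered.

No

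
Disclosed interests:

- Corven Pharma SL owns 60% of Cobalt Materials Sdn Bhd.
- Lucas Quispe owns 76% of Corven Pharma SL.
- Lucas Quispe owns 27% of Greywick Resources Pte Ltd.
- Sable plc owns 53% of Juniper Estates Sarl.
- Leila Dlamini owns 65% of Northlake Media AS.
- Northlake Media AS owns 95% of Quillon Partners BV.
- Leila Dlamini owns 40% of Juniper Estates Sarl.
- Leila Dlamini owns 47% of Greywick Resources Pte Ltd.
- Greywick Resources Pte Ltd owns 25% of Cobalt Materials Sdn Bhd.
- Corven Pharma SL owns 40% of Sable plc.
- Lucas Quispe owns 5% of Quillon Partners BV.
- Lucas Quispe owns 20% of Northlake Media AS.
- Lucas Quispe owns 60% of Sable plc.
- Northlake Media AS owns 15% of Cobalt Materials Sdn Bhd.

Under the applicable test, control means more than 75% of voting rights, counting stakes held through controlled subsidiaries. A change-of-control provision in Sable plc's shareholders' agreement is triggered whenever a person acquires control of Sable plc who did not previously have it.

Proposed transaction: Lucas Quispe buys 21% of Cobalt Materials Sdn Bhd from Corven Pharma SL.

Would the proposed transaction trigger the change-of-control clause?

The purchase adds only to Lucas's holdings (Corven's stake shrinks), so Lucas is the only person who could newly come to control Sable.
Lucas holds 76% of Corven, so Lucas controls Corven.
Lucas and Corven together hold 60% + 40% = 100% of Sable, so Lucas controls Sable.
So Lucas already controls Sable before the transaction.
After the purchase, Lucas holds 21% of Cobalt directly, and Corven's stake falls to 39%.
Lucas controlled Sable already, so this is not a new person acquiring control; every other person's position is unchanged or reduced.
No new person acquires control, so the clause is not triggered.

No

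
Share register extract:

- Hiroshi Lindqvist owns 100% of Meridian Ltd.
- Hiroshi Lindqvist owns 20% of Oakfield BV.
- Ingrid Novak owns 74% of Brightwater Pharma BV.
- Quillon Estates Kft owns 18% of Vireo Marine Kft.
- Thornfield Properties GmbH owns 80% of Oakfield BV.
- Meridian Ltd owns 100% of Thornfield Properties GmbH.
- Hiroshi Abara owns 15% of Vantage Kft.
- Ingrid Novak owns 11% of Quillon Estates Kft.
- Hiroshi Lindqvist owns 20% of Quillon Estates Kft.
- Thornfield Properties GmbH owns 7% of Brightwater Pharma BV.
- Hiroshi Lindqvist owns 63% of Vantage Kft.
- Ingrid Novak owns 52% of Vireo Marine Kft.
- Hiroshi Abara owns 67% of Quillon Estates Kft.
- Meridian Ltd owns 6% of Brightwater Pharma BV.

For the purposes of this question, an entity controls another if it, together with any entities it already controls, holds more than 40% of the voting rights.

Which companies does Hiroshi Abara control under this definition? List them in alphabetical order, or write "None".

Quillon Estates Kft

Hiroshi Abara holds 67% of Quillon, so Hiroshi Abara controls Quillon.
No other company's threshold is met.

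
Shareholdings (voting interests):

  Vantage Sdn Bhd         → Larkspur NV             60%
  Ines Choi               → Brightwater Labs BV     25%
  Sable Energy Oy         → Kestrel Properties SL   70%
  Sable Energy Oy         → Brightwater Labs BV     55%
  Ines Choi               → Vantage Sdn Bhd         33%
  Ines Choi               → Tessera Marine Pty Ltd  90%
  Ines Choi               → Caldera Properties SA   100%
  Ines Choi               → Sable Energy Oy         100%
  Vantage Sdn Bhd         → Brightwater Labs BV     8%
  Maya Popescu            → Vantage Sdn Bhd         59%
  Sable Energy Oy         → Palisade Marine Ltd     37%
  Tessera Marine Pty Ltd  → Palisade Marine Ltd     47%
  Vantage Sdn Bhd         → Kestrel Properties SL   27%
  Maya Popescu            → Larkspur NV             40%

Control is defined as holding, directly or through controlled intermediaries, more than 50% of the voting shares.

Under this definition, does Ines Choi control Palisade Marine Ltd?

Yes

Ines holds 100% of Sable, so Ines controls Sable.
Ines holds 90% of Tessera, so Ines controls Tessera.
Sable and Tessera together hold 37% + 47% = 84% of Palisade, so Ines controls Palisade.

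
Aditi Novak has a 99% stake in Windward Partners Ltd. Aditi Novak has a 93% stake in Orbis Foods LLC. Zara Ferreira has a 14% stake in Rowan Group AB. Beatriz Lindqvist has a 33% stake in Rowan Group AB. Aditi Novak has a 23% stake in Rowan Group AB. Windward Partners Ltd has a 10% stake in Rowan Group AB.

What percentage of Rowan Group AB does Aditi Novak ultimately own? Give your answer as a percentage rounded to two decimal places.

32.90%

Aditi reaches Rowan along 2 paths.
Direct stake: 23% = 23%.
Via Windward: 99% × 10% = 9.9%.
Total: 23% + 9.9% = 32.9%.
Rounded: 32.90%.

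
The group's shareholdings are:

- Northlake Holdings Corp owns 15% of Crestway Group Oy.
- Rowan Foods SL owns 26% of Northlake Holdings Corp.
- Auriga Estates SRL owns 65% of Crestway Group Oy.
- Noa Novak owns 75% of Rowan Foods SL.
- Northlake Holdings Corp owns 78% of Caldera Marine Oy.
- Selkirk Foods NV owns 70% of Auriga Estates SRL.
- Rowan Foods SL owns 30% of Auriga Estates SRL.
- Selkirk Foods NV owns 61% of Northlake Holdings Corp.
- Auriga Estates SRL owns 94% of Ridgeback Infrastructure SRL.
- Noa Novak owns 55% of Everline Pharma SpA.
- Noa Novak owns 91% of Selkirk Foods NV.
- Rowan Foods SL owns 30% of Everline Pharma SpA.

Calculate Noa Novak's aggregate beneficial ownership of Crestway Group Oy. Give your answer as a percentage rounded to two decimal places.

67.28%

Noa reaches Crestway along 4 paths.
Via Selkirk → Northlake: 91% × 61% × 15% = 8.3265%.
Via Rowan → Northlake: 75% × 26% × 15% = 2.925%.
Via Selkirk → Auriga: 91% × 70% × 65% = 41.405%.
Via Rowan → Auriga: 75% × 30% × 65% = 14.625%.
Total: 8.3265% + 2.925% + 41.405% + 14.625% = 67.2815%.
Rounded: 67.28%.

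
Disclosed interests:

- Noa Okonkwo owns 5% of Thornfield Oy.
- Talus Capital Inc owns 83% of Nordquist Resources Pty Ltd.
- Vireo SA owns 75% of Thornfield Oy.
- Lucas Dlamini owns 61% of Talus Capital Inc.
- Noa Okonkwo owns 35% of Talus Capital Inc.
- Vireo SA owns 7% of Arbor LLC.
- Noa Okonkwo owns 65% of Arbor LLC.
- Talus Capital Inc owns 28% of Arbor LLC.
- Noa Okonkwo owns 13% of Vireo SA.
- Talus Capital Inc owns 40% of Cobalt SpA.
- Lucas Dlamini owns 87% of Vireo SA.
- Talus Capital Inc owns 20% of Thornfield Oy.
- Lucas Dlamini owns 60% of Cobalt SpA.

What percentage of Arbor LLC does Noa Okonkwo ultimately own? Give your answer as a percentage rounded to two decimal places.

Noa reaches Arbor along 3 paths.
Direct stake: 65% = 65%.
Via Talus: 35% × 28% = 9.8%.
Via Vireo: 13% × 7% = 0.91%.
Total: 65% + 9.8% + 0.91% = 75.71%.

75.71%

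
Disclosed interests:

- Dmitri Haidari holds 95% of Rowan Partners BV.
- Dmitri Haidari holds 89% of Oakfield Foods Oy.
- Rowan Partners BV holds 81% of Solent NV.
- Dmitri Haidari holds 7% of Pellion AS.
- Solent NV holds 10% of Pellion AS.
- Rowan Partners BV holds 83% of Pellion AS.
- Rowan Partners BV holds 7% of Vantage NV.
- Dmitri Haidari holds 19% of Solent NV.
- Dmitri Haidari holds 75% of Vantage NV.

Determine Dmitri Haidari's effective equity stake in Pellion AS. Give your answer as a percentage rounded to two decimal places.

95.45%

Dmitri reaches Pellion along 4 paths.
Direct stake: 7% = 7%.
Via Rowan → Solent: 95% × 81% × 10% = 7.695%.
Via Solent: 19% × 10% = 1.9%.
Via Rowan: 95% × 83% = 78.85%.
Total: 7% + 7.695% + 1.9% + 78.85% = 95.445%.
Rounded: 95.45%.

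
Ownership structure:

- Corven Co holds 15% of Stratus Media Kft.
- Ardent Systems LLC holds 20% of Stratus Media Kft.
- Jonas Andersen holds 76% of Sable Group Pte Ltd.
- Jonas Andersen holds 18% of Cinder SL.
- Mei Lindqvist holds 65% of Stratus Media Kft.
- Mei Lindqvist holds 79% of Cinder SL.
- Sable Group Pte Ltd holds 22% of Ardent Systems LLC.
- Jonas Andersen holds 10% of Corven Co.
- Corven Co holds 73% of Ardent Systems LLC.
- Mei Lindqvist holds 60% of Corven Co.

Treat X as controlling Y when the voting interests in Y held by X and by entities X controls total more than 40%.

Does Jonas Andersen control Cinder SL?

No

Jonas holds 76% of Sable, so Jonas controls Sable.
In Cinder, Jonas's side holds only 18%, not > 40%.
So Jonas does not control Cinder.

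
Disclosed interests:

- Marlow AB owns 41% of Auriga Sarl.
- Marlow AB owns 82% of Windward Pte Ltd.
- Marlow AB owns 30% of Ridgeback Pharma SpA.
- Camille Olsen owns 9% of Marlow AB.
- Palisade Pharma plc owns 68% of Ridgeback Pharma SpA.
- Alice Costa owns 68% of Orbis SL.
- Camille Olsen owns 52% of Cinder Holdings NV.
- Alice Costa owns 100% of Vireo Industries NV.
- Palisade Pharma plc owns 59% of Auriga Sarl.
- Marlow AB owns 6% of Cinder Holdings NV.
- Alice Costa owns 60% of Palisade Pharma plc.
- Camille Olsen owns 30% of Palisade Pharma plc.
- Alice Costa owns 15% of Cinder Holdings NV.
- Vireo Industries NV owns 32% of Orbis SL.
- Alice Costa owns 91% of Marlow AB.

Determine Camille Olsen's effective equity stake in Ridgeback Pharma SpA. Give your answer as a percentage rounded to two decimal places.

23.10%

Camille reaches Ridgeback along 2 paths.
Via Palisade: 30% × 68% = 20.4%.
Via Marlow: 9% × 30% = 2.7%.
Total: 20.4% + 2.7% = 23.1%.
Rounded: 23.10%.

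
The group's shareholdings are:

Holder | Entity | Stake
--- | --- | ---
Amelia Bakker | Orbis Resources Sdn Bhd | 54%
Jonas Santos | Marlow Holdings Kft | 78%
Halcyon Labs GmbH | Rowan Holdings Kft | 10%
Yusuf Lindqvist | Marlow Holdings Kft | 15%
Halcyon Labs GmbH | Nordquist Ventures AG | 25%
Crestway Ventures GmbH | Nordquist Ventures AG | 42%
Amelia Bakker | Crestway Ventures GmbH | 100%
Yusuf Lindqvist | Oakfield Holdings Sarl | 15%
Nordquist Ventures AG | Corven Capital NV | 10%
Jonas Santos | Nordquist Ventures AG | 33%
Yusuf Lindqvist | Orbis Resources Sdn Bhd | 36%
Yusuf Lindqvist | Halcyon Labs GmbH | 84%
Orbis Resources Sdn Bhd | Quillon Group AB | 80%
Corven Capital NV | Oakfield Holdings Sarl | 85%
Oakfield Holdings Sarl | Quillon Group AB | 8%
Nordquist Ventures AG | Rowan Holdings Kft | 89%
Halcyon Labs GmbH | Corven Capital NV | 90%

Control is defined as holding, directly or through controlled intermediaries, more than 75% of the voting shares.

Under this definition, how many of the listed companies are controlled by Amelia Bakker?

Amelia holds 100% of Crestway, so Amelia controls Crestway.
No other company's threshold is met.
Amelia controls 1 company.

1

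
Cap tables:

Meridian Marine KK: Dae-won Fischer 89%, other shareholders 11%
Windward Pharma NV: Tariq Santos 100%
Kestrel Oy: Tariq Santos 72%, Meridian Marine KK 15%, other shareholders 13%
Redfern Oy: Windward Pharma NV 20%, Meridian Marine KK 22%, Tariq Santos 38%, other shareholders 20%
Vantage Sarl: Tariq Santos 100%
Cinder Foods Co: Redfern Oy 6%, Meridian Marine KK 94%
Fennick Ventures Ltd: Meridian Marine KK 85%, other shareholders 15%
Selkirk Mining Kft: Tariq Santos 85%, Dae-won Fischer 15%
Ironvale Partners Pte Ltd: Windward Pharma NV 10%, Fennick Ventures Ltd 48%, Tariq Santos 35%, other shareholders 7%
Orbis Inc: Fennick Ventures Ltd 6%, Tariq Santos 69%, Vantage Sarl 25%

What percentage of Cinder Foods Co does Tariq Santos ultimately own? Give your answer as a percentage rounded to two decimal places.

3.48%

Tariq reaches Cinder along 2 paths.
Via Windward → Redfern: 100% × 20% × 6% = 1.2%.
Via Redfern: 38% × 6% = 2.28%.
Total: 1.2% + 2.28% = 3.48%.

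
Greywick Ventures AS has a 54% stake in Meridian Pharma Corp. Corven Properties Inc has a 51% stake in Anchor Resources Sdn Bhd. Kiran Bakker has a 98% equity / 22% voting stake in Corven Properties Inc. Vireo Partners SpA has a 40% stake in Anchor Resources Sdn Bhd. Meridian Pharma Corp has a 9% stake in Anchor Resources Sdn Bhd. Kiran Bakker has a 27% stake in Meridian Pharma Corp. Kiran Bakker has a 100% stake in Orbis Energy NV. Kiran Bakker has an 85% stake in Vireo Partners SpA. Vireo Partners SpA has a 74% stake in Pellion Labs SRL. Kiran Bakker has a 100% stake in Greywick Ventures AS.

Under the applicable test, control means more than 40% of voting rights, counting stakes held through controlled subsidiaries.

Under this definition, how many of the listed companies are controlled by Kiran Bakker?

6

Kiran holds 85% of Vireo, so Kiran controls Vireo.
Kiran holds 100% of Greywick, so Kiran controls Greywick.
Kiran holds 100% of Orbis, so Kiran controls Orbis.
Greywick and Kiran together hold 54% + 27% = 81% of Meridian, so Kiran controls Meridian.
Meridian and Vireo together hold 9% + 40% = 49% of Anchor, so Kiran controls Anchor.
Vireo holds 74% of Pellion, so Kiran controls Pellion.
No other company's threshold is met.
Kiran controls 6 companies.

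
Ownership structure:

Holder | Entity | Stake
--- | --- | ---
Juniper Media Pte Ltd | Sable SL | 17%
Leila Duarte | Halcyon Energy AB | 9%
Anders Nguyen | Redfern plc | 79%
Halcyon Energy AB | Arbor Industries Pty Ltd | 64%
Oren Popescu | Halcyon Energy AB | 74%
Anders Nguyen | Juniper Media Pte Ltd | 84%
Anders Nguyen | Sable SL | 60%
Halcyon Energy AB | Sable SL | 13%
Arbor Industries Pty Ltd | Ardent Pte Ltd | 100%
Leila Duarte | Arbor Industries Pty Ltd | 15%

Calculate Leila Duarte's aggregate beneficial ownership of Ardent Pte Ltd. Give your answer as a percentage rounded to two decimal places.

Leila reaches Ardent along 2 paths.
Via Halcyon → Arbor: 9% × 64% × 100% = 5.76%.
Via Arbor: 15% × 100% = 15%.
Total: 5.76% + 15% = 20.76%.

20.76%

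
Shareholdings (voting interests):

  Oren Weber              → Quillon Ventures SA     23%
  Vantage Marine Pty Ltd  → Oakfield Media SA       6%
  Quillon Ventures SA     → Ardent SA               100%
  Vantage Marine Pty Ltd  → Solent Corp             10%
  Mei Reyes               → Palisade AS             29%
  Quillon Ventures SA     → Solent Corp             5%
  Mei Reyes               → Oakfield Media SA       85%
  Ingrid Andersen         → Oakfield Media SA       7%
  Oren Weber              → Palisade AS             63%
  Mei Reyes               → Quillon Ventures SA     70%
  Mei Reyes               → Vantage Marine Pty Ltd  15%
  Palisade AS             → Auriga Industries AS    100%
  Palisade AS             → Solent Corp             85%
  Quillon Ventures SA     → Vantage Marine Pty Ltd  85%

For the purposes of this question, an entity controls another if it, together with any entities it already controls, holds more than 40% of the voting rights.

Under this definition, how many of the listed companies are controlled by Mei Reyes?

Mei holds 70% of Quillon, so Mei controls Quillon.
Mei and Quillon together hold 15% + 85% = 100% of Vantage, so Mei controls Vantage.
Mei and Vantage together hold 85% + 6% = 91% of Oakfield, so Mei controls Oakfield.
Quillon holds 100% of Ardent, so Mei controls Ardent.
No other company's threshold is met.
Mei controls 4 companies.

4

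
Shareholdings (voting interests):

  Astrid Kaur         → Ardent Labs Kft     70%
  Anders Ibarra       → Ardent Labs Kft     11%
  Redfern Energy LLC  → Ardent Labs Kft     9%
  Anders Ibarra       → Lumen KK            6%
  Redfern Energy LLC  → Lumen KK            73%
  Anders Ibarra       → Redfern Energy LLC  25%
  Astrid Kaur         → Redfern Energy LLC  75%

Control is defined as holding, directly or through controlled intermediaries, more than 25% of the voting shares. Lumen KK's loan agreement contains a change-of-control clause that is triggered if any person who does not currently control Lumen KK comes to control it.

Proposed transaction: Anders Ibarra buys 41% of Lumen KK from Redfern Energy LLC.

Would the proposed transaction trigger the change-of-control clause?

Yes

The purchase adds only to Anders's holdings (Redfern's stake shrinks), so Anders is the only person who could newly come to control Lumen.
Anders's largest direct stake is 25% in Redfern, which does not meet the threshold, so Anders controls no company.
In Lumen, Anders's side holds only 6%, not > 25%.
So before the transaction, Anders does not control Lumen.
After the purchase, Anders's direct stake in Lumen rises to 6% + 41% = 47%, and Redfern's stake falls to 32%.
Anders holds 47% of Lumen, so Anders controls Lumen.
Anders did not control Lumen before and does after, so the clause is triggered.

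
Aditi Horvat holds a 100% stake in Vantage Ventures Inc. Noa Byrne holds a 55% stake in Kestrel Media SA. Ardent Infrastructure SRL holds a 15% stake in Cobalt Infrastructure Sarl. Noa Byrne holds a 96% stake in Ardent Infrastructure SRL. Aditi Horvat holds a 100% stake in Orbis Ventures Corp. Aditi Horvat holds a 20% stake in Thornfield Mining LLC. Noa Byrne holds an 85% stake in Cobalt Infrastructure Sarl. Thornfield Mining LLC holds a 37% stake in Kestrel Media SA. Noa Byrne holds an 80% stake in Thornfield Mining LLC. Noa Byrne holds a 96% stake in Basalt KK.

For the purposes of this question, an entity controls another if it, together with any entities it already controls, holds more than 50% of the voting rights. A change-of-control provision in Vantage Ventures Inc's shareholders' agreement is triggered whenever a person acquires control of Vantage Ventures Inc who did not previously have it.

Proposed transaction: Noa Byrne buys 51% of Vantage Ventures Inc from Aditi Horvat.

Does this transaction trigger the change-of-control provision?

Yes

The purchase adds only to Noa's holdings (Aditi's stake shrinks), so Noa is the only person who could newly come to control Vantage.
Noa holds 96% of Ardent, so Noa controls Ardent.
Ardent and Noa together hold 15% + 85% = 100% of Cobalt, so Noa controls Cobalt.
Noa holds 80% of Thornfield, so Noa controls Thornfield.
Noa holds 96% of Basalt, so Noa controls Basalt.
Thornfield and Noa together hold 37% + 55% = 92% of Kestrel, so Noa controls Kestrel.
Neither Noa nor any entity Noa controls holds any voting interest in Vantage.
So before the transaction, Noa does not control Vantage.
After the purchase, Noa holds 51% of Vantage directly, and Aditi's stake falls to 49%.
Noa holds 51% of Vantage, so Noa controls Vantage.
Noa did not control Vantage before and does after, so the clause is triggered.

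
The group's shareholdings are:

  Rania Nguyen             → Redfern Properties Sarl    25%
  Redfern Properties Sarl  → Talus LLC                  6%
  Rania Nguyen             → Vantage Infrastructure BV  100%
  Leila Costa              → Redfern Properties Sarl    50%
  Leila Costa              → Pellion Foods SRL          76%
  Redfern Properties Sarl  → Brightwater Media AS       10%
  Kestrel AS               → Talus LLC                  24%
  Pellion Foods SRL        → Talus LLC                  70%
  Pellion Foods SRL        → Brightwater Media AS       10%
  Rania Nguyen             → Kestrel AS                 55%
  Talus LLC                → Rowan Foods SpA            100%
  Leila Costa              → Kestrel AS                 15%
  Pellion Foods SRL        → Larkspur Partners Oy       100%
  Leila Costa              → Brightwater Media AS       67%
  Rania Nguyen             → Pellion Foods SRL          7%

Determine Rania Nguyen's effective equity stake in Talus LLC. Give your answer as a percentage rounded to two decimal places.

19.60%

Rania reaches Talus along 3 paths.
Via Pellion: 7% × 70% = 4.9%.
Via Kestrel: 55% × 24% = 13.2%.
Via Redfern: 25% × 6% = 1.5%.
Total: 4.9% + 13.2% + 1.5% = 19.6%.
Rounded: 19.60%.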